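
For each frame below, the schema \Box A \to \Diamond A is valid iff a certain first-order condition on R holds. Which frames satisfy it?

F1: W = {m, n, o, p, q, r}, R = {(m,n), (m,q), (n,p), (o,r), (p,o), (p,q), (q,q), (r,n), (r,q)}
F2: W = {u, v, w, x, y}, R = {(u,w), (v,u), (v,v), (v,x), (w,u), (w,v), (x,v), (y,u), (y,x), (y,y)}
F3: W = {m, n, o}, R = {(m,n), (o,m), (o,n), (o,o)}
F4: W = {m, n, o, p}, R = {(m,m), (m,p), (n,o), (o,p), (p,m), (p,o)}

F1, F2, F4

Frame correspondent (Sahlqvist): \forall x \exists y Rxy — i.e. seriality.
F1: holds.
F2: holds.
F3: fails — world n has no successor.
F4: holds.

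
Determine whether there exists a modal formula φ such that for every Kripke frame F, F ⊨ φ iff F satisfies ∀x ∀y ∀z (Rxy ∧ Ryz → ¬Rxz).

No — not modally definable

Any modally definable frame class is closed under surjective bounded morphisms.
The 7-cycle (worlds a,b,c,d,e,f,g with a→b→c→d→e→f→g→a) is intransitive. Mapping every world to a single reflexive point • is a surjective bounded morphism; the reflexive point is not intransitive (R••∧R•• but R••).
Hence intransitivity is not modally definable.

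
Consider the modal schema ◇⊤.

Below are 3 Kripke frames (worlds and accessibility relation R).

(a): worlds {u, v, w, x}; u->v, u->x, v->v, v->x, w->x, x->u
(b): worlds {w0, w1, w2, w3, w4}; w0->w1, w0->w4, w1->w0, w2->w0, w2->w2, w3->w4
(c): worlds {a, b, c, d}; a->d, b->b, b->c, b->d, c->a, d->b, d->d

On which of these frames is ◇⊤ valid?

Frame correspondent (Sahlqvist): ∀x ∃y Rxy — i.e. seriality.
(a): satisfies the condition.
(b): fails — world w4 has no successor.
(c): satisfies the condition.

(a), (c)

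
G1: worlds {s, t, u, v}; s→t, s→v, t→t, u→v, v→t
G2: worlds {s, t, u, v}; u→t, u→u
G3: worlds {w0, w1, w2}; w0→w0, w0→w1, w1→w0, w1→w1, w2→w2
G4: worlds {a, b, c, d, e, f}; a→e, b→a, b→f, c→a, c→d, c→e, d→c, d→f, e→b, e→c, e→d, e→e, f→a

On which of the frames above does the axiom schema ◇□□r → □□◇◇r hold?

Frame correspondent (Sahlqvist): ∀x ∀y ∀z ((xRy ∧ xR²z) → ∃w (yR²w ∧ zR²w)) — i.e. a generalized confluence (Geach) condition.
G1: holds.
G2: fails — uRt, uR²t but no w with tR²w and tR²w.
G3: holds.
G4: holds.
Valid on: G1, G3, G4.

G1, G3, G4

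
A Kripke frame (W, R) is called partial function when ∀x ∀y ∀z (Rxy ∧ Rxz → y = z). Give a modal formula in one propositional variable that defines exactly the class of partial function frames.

◇ψ → □ψ

The condition is partial functionality. The CD schema ◇ψ → □ψ defines it.
Suppose ◇ψ→□ψ is valid. Take Rxy, Rxz and set V(ψ)={y}. Then ◇ψ at x, so □ψ at x, so ψ at z, i.e. z=y.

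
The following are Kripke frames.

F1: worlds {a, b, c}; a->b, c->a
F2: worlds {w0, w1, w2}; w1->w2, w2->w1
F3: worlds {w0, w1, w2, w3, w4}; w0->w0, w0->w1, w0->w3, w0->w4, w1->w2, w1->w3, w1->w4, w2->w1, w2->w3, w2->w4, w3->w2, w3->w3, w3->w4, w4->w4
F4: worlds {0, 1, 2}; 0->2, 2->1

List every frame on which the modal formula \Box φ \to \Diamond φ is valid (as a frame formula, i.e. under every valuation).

F3

This is the axiom for seriality; its first-order frame correspondent is \forall x \exists y Rxy.
F1: fails — world b has no successor.
F2: fails — world w0 has no successor.
F3: condition met.
F4: fails — world 1 has no successor.
Valid on: F3.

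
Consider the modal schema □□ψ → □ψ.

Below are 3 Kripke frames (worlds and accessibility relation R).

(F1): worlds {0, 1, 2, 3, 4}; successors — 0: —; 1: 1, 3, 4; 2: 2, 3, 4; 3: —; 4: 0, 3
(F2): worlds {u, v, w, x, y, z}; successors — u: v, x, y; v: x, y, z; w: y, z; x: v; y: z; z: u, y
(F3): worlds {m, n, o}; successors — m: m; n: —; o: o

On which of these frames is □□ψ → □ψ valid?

(F3)

The schema corresponds to density: ∀x ∀y (Rxy → ∃z (Rxz ∧ Rzy)).
(F1): fails — R43 but no z with R4z and Rz3.
(F2): fails — Rvx but no t with Rvt and Rtx.
(F3): satisfies the condition.
Valid on: (F3).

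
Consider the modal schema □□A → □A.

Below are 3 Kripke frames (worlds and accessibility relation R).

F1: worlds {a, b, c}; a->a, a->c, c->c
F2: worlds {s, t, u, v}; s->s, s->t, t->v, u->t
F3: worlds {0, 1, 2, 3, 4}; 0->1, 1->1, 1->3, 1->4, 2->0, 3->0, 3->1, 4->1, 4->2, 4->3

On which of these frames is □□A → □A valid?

This is the axiom for density; its first-order frame correspondent is ∀x ∀y (Rxy → ∃z (Rxz ∧ Rzy)).
F1: ✓.
F2: fails — Rtv but no z with Rtz and Rzv.
F3: fails — R20 but no z with R2z and Rz0.

F1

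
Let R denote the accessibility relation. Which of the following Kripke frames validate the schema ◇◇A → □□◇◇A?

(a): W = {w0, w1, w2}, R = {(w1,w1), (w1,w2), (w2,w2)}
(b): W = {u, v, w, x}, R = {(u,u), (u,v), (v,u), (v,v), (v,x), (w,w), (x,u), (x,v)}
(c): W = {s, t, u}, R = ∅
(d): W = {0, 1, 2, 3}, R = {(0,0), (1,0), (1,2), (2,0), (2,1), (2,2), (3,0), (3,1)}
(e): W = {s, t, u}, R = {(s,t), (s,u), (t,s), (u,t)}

This is the axiom for a generalized confluence (Geach) condition; its first-order frame correspondent is ∀x ∀y ∀z ((xR²y ∧ xR²z) → ∃w (y = w ∧ zR²w)).
(a): fails — w1R²w1, w1R²w2 but no w with w1=w and w2R²w.
(b): ✓.
(c): ✓.
(d): fails — 1R²1, 1R²0 but no w with 1=w and 0R²w.
(e): fails — sR²s, sR²t but no w with s=w and tR²w.

(b), (c)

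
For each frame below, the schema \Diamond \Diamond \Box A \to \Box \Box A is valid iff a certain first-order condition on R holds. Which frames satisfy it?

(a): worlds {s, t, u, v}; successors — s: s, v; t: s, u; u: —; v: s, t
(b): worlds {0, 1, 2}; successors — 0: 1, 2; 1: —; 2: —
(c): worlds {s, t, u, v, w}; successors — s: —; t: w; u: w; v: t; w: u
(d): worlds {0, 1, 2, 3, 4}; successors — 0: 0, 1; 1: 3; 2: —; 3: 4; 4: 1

The schema corresponds to a generalized confluence (Geach) condition: \forall x \forall y \forall z ((x R^2 y \wedge x R^2 z) \to \exists w (yRw \wedge z = w)).
(a): fails — sR²s, sR²t but no w with sRw and t=w.
(b): satisfies the condition.
(c): fails — tR²u, tR²u but no w* with uRw* and u=w*.
(d): fails — 0R²0, 0R²3 but no w with 0Rw and 3=w.
Valid on: (b).

(b)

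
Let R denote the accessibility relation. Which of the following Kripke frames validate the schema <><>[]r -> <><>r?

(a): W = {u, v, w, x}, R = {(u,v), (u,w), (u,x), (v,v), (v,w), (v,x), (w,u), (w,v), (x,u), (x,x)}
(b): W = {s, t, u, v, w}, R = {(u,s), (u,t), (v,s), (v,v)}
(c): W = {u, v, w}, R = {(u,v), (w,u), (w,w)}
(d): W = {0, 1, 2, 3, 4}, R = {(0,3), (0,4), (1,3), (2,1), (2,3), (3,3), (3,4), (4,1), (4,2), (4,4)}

(a), (d)

This is the axiom for a generalized confluence (Geach) condition; its first-order frame correspondent is forall x forall y (x R^2 y -> exists w (yRw & x R^2 w)).
(a): satisfies the condition.
(b): fails — vR²s but no w* with sRw* and vR²w*.
(c): fails — wR²v but no t with vRt and wR²t.
(d): satisfies the condition.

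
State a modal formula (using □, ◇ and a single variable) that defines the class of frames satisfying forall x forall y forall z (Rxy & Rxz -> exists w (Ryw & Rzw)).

A defining formula is ◇□ψ → □◇ψ (the .2 axiom).
Suppose ◇□ψ→□◇ψ is valid. Take Rxy, Rxz and set V(ψ)={w : Ryw}. Then □ψ at y so ◇□ψ at x, so □◇ψ at x, so ◇ψ at z, giving w with Rzw and Ryw.

◇□ψ → □◇ψ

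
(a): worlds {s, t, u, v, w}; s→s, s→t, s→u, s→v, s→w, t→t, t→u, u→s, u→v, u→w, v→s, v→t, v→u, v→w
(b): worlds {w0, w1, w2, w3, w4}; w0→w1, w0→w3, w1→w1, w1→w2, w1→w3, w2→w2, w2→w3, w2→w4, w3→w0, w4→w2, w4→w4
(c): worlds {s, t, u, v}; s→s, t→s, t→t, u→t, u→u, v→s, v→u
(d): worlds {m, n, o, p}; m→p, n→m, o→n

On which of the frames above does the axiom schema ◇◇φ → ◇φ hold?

This is the axiom for transitivity; its first-order frame correspondent is ∀x ∀y ∀z (Rxy ∧ Ryz → Rxz).
(a): fails — Ruv and Rvt but not Rut.
(b): fails — Rw1w2 and Rw2w4 but not Rw1w4.
(c): fails — Rut and Rts but not Rus.
(d): fails — Rnm and Rmp but not Rnp.
Valid on no frame.

none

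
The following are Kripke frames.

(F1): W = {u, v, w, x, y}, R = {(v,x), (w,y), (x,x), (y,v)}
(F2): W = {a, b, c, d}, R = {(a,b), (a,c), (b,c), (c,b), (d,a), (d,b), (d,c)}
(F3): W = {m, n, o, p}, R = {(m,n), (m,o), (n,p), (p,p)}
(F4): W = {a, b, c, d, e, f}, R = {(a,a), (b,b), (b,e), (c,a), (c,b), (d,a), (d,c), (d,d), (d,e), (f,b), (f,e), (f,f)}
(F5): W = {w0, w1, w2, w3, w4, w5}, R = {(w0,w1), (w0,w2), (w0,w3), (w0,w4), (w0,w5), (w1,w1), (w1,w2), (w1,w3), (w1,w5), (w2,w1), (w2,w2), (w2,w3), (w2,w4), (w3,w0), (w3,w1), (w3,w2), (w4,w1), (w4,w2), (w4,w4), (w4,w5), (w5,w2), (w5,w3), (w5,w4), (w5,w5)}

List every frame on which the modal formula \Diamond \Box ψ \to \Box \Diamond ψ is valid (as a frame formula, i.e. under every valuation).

(F1), (F5)

The schema corresponds to convergence: \forall x \forall y \forall z (Rxy \wedge Rxz \to \exists w (Ryw \wedge Rzw)).
(F1): ✓.
(F2): fails — Rab and Rac but b and c have no common successor.
(F3): fails — Rmo and Rmo but o and o have no common successor.
(F4): fails — Rbb and Rbe but b and e have no common successor.
(F5): ✓.
Valid on: (F1), (F5).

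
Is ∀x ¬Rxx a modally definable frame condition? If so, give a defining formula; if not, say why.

Not modally definable

Modal frame validity is preserved under surjective bounded morphisms.
The 3-cycle (worlds s,t,u with s→t→u→s) is irreflexive, and the map sending every world to a single reflexive point • is a surjective bounded morphism (forth: every edge maps to (•,•); back: every world has a successor). So any modal formula valid on the 3-cycle is also valid on the reflexive point, which is not irreflexive.
So no modal formula (or set of formulas) defines exactly the irreflexive frames.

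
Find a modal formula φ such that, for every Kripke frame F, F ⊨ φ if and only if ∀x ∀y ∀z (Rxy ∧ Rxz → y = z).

◇ψ → □ψ

This is partial functionality; the standard corresponding axiom is CD: ◇ψ → □ψ.
Suppose ◇ψ→□ψ is valid. Take Rxy, Rxz and set V(ψ)={y}. Then ◇ψ at x, so □ψ at x, so ψ at z, i.e. z=y.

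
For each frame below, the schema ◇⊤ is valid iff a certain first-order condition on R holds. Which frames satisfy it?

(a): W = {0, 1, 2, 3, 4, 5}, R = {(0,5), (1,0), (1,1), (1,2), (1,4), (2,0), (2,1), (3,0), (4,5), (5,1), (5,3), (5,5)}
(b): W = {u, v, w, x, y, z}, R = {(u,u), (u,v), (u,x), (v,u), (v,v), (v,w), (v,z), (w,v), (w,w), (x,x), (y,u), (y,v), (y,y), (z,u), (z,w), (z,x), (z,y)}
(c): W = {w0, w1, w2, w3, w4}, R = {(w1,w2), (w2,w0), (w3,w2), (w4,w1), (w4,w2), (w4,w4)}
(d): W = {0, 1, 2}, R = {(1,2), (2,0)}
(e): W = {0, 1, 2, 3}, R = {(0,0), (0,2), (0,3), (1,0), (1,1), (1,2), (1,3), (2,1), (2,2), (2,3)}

The schema corresponds to seriality: ∀x ∃y Rxy.
(a): condition met.
(b): condition met.
(c): fails — world w0 has no successor.
(d): fails — world 0 has no successor.
(e): fails — world 3 has no successor.

(a), (b)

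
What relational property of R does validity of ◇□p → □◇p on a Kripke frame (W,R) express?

Convergence

Suppose ◇□p→□◇p is valid. Take Rxy, Rxz and set V(p)={w : Ryw}. Then □p at y so ◇□p at x, so □◇p at x, so ◇p at z, giving w with Rzw and Ryw.
Conversely, on a frame with convergence the schema holds at every world under every valuation.
So the correspondent is convergence.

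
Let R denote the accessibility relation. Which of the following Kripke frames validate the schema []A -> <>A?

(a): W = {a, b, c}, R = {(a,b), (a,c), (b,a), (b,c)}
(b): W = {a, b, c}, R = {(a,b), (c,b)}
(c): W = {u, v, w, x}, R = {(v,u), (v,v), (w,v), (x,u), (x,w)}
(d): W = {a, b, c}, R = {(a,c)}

Frame correspondent (Sahlqvist): forall x exists y Rxy — i.e. seriality.
(a): fails — world c has no successor.
(b): fails — world b has no successor.
(c): fails — world u has no successor.
(d): fails — world b has no successor.
Valid on no frame.

none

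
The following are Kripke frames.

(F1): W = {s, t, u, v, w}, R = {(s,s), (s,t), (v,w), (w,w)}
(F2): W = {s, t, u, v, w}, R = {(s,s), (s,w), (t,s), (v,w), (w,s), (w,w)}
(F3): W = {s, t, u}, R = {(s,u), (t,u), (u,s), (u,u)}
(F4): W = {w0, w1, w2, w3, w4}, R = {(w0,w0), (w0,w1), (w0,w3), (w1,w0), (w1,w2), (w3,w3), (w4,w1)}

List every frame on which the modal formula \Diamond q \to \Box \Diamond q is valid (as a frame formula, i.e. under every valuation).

(F2)

Frame correspondent (Sahlqvist): \forall x \forall y \forall z (Rxy \wedge Rxz \to Ryz) — i.e. the Euclidean property.
(F1): fails — Rst and Rss but not Rts.
(F2): condition met.
(F3): fails — Rus and Rus but not Rss.
(F4): fails — Rw0w1 and Rw0w1 but not Rw1w1.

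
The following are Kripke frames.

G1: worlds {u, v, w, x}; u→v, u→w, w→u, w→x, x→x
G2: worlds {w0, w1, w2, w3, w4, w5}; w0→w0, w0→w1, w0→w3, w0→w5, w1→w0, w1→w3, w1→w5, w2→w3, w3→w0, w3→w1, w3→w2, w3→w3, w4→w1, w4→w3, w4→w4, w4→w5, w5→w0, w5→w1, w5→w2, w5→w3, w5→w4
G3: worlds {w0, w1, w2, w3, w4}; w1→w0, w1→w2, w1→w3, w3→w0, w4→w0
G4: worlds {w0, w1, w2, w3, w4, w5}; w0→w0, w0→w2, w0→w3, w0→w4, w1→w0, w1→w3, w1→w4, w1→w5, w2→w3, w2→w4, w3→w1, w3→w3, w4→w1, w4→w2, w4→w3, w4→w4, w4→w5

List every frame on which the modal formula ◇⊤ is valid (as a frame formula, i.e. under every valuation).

The schema corresponds to seriality: ∀x ∃y Rxy.
G1: fails — world v has no successor.
G2: satisfies the condition.
G3: fails — world w0 has no successor.
G4: fails — world w5 has no successor.
Valid on: G2.

G2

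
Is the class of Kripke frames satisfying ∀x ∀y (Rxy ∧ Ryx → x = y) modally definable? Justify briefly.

Not definable by any modal formula

If a class were modally definable it would be closed under surjective bounded morphisms (Goldblatt–Thomason).
The 4-cycle (worlds a,b,c,d with a→b→c→d→a) is antisymmetric. Sending even-indexed worlds to s and odd-indexed worlds to t is a surjective bounded morphism onto the two-world frame with s↔t, which is not antisymmetric.
So no modal formula (or set of formulas) defines exactly the antisymmetric frames.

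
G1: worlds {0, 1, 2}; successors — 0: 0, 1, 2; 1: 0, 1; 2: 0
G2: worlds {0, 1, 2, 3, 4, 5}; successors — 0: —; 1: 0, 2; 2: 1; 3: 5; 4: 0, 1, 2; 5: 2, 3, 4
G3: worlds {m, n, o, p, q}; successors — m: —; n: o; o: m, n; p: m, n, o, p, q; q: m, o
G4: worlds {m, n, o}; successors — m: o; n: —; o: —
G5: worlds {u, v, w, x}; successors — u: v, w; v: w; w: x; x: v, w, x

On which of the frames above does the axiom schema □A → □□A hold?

Frame correspondent (Sahlqvist): ∀x ∀y ∀z (Rxy ∧ Ryz → Rxz) — i.e. transitivity.
G1: fails — R10 and R02 but not R12.
G2: fails — R53 and R35 but not R55.
G3: fails — Ron and Rno but not Roo.
G4: satisfies the condition.
G5: fails — Ruw and Rwx but not Rux.

G4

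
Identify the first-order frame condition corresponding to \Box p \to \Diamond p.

seriality: \forall x \exists y Rxy

This schema is the D axiom.
It corresponds to seriality: \forall x \exists y Rxy.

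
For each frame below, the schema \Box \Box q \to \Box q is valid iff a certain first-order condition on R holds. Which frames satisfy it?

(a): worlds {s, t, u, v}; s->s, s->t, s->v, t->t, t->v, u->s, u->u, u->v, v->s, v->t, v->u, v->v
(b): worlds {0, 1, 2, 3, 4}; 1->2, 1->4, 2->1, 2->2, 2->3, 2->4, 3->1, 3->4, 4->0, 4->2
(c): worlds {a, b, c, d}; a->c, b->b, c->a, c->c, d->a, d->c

The schema corresponds to density: \forall x \forall y (Rxy \to \exists z (Rxz \wedge Rzy)).
(a): satisfies the condition.
(b): fails — R31 but no z with R3z and Rz1.
(c): satisfies the condition.
Valid on: (a), (c).

(a), (c)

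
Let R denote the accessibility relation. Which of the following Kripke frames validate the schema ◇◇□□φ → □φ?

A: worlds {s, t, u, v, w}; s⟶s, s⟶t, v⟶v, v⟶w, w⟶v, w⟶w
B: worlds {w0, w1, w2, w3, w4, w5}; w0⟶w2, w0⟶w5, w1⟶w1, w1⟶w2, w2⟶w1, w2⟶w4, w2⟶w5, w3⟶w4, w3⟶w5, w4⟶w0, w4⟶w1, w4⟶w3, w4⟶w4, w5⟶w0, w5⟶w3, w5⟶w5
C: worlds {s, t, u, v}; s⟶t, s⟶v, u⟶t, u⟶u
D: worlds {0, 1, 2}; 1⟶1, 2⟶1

Frame correspondent (Sahlqvist): ∀x ∀y ∀z ((xR²y ∧ xRz) → ∃w (yR²w ∧ z = w)) — i.e. a generalized confluence (Geach) condition.
A: fails — sR²t, sRs but no w* with tR²w* and s=w*.
B: fails — w0R²w0, w0Rw2 but no w with w0R²w and w2=w.
C: fails — uR²t, uRt but no w with tR²w and t=w.
D: ✓.

D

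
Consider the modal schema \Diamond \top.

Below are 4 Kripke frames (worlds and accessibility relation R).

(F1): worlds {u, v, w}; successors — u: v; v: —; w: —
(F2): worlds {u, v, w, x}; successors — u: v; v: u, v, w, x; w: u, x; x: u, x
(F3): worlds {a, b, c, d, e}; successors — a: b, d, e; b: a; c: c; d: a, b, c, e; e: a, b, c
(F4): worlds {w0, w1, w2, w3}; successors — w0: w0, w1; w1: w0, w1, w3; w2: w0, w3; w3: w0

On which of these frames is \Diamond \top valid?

(F2), (F3), (F4)

This is the axiom for seriality; its first-order frame correspondent is \forall x \exists y Rxy.
(F1): fails — world v has no successor.
(F2): holds.
(F3): holds.
(F4): holds.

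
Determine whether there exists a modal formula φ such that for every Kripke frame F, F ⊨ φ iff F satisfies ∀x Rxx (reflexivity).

Definable; □p → p defines it

This is a Sahlqvist condition; the T axiom □p → p defines it.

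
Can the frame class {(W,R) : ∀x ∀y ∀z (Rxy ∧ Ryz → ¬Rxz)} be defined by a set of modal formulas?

No — not modally definable

If a class were modally definable it would be closed under surjective bounded morphisms (Goldblatt–Thomason).
The 5-cycle (worlds s,t,u,v,w with s→t→u→v→w→s) is intransitive. Mapping every world to a single reflexive point • is a surjective bounded morphism; the reflexive point is not intransitive (R••∧R•• but R••).
So no modal formula (or set of formulas) defines exactly the intransitive frames.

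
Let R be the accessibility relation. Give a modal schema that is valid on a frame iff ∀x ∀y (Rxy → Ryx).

q → □◇q

This is symmetry; the standard corresponding axiom is B: q → □◇q.
Suppose q→□◇q is valid. Take Rxy and set V(q)={x}. Then q at x, so □◇q at x, so ◇q at y, so some z with Ryz has q; z=x, i.e. Ryx.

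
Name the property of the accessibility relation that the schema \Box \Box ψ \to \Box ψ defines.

density

Suppose □□ψ→□ψ is valid. Take Rxy and set V(ψ)={w : xR²w}. Then □□ψ at x, so □ψ at x, so ψ at y, i.e. ∃z(Rxz∧Rzy).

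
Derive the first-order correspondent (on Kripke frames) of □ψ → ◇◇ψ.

This is a Sahlqvist (Geach-type) schema ◇^0□^1ψ → □^0◇^2ψ.
Minimal-valuation argument: fix x; take any y with xR^0y and any z with xR^0z. Set V(ψ) to the set of worlds R-reachable from y in exactly 1 step. Then □^1ψ holds at y, so the antecedent holds at x; validity forces ◇^2ψ at z, giving a w with zR^2w and yR^1w.
First-order correspondent: ∀x ∃w (xRw ∧ xR²w).

∀x ∃w (xRw ∧ xR²w)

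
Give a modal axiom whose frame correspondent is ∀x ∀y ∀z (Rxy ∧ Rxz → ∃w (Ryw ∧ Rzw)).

The condition is convergence. The .2 schema ◇□q → □◇q defines it.

◇□q → □◇q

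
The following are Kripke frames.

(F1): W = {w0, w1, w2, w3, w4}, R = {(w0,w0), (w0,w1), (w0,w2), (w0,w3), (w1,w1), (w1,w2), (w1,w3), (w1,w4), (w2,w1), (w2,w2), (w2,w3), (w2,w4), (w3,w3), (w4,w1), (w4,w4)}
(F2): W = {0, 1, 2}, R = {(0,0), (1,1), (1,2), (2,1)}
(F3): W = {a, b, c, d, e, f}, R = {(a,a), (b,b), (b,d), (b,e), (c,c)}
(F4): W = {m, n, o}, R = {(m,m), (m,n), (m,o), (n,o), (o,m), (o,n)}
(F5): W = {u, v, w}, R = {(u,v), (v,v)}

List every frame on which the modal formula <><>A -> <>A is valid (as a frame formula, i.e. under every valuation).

(F3), (F5)

The schema corresponds to transitivity: forall x forall y forall z (Rxy & Ryz -> Rxz).
(F1): fails — Rw4w1 and Rw1w2 but not Rw4w2.
(F2): fails — R21 and R12 but not R22.
(F3): holds.
(F4): fails — Rom and Rmo but not Roo.
(F5): holds.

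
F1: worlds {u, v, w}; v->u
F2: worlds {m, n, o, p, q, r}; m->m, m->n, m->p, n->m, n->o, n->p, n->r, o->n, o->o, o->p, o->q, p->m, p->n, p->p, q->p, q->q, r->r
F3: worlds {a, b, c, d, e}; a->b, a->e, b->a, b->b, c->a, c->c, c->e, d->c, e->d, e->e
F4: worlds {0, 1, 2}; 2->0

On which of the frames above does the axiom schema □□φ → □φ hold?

The schema corresponds to density: ∀x ∀y (Rxy → ∃z (Rxz ∧ Rzy)).
F1: fails — Rvu but no z with Rvz and Rzu.
F2: ✓.
F3: ✓.
F4: fails — R20 but no z with R2z and Rz0.

F2, F3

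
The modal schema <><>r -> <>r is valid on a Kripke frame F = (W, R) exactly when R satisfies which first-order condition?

transitivity: forall x forall y forall z (Rxy & Ryz -> Rxz)

Replacing r by ¬r and contraposing gives the equivalent schema □r → □□r.
Suppose □r→□□r is valid. Take Rxy, Ryz and set V(r)={w : Rxw}. Then □r at x, so □□r at x, so □r at y, so r at z, i.e. Rxz.
The converse is a direct semantic check.
Frame condition: forall x forall y forall z (Rxy & Ryz -> Rxz).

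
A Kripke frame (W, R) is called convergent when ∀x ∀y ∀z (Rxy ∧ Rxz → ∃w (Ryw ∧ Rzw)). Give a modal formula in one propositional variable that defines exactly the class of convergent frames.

This is convergence; the standard corresponding axiom is .2: ◇□ψ → □◇ψ.
Suppose ◇□ψ→□◇ψ is valid. Take Rxy, Rxz and set V(ψ)={w : Ryw}. Then □ψ at y so ◇□ψ at x, so □◇ψ at x, so ◇ψ at z, giving w with Rzw and Ryw.

◇□ψ → □◇ψ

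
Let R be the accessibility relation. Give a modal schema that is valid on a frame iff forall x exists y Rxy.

□ψ → ◇ψ

This is seriality; the standard corresponding axiom is D: □ψ → ◇ψ.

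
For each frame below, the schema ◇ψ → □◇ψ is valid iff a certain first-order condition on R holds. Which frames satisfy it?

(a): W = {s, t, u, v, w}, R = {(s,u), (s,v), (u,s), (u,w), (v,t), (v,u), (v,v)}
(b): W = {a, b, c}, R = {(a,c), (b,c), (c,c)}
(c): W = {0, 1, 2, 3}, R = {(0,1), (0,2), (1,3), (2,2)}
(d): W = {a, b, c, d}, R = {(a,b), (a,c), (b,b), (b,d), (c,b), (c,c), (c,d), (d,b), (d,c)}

(b)

The schema corresponds to the Euclidean property: ∀x ∀y ∀z (Rxy ∧ Rxz → Ryz).
(a): fails — Rsu and Rsv but not Ruv.
(b): holds.
(c): fails — R01 and R01 but not R11.
(d): fails — Rab and Rac but not Rbc.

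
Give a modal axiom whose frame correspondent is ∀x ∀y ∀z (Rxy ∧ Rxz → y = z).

◇q → □q

A defining formula is ◇q → □q (the CD axiom).
Suppose ◇q→□q is valid. Take Rxy, Rxz and set V(q)={y}. Then ◇q at x, so □q at x, so q at z, i.e. z=y.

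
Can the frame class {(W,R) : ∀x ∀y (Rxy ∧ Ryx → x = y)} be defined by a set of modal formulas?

Modal frame validity is preserved under surjective bounded morphisms.
The 4-cycle (worlds 0,1,2,3 with 0→1→2→3→0) is antisymmetric. Sending even-indexed worlds to • and odd-indexed worlds to ∘ is a surjective bounded morphism onto the two-world frame with •↔∘, which is not antisymmetric.
So no modal formula (or set of formulas) defines exactly the antisymmetric frames.

Not modally definable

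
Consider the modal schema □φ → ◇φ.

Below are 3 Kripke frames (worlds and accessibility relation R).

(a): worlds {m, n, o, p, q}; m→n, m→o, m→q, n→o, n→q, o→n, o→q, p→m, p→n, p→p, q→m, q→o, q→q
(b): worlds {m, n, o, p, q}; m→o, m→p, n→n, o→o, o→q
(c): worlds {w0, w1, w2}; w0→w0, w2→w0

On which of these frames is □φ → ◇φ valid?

(a)

The schema corresponds to seriality: ∀x ∃y Rxy.
(a): ✓.
(b): fails — world p has no successor.
(c): fails — world w1 has no successor.
Valid on: (a).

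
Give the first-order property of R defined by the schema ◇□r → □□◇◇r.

∀x ∀y ∀z ((xRy ∧ xR²z) → ∃w (yRw ∧ zR²w))

This is a Sahlqvist (Geach-type) schema ◇^1□^1r → □^2◇^2r.
First-order correspondent: ∀x ∀y ∀z ((xRy ∧ xR²z) → ∃w (yRw ∧ zR²w)).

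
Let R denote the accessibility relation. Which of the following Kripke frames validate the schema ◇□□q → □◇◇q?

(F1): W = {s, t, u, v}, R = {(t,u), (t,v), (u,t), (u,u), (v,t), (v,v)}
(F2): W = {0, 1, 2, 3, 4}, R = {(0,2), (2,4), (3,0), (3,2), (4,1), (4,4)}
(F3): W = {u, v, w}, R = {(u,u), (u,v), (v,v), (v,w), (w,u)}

(F1), (F3)

This is the axiom for a generalized confluence (Geach) condition; its first-order frame correspondent is ∀x ∀y ∀z ((xRy ∧ xRz) → ∃w (yR²w ∧ zR²w)).
(F1): satisfies the condition.
(F2): fails — 4R1, 4R1 but no w with 1R²w and 1R²w.
(F3): satisfies the condition.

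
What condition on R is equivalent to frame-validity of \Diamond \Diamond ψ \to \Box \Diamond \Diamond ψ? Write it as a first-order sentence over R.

This is a Sahlqvist (Geach-type) schema ◇^2□^0ψ → □^1◇^2ψ.
Minimal-valuation argument: fix x; take any y with xR^2y and any z with xR^1z. Set V(ψ) to the set of worlds R-reachable from y in exactly 0 steps. Then □^0ψ holds at y, so the antecedent holds at x; validity forces ◇^2ψ at z, giving a w with zR^2w and yR^0w.
First-order correspondent: \forall x \forall y \forall z ((x R^2 y \wedge xRz) \to \exists w (y = w \wedge z R^2 w)).

\forall x \forall y \forall z ((x R^2 y \wedge xRz) \to \exists w (y = w \wedge z R^2 w))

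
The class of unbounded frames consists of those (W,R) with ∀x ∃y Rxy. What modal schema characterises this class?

□s → ◇s

This is seriality; the standard corresponding axiom is D: □s → ◇s.
Suppose □s→◇s is valid. At any x set V(s)=W. Then □s at x, so ◇s at x, so x has a successor.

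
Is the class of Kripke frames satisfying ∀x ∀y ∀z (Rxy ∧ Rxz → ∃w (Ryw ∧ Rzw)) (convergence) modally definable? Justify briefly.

The condition is convergence. A defining modal formula is ◇□r → □◇r.

Definable; ◇□r → □◇r defines it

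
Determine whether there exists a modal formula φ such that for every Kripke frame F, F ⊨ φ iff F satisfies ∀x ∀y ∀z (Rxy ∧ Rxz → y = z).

The condition is partial functionality. A defining modal formula is ◇p → □p.
Suppose ◇p→□p is valid. Take Rxy, Rxz and set V(p)={y}. Then ◇p at x, so □p at x, so p at z, i.e. z=y.

Yes, by ◇p → □p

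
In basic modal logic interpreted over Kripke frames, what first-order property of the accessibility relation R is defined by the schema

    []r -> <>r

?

seriality

This schema is the D axiom.
Its frame correspondent is seriality — forall x exists y Rxy.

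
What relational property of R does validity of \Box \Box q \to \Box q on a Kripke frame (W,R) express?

This schema is the C4 axiom.
Its frame correspondent is density — \forall x \forall y (Rxy \to \exists z (Rxz \wedge Rzy)).

density: \forall x \forall y (Rxy \to \exists z (Rxz \wedge Rzy))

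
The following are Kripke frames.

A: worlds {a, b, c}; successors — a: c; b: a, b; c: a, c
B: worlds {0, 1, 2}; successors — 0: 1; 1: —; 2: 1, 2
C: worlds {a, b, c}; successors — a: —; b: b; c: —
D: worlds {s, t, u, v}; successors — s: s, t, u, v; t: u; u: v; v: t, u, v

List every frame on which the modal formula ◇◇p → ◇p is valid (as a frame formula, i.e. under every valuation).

Frame correspondent (Sahlqvist): ∀x ∀y ∀z (Rxy ∧ Ryz → Rxz) — i.e. transitivity.
A: fails — Rba and Rac but not Rbc.
B: ✓.
C: ✓.
D: fails — Ruv and Rvt but not Rut.
Valid on: B, C.

B, C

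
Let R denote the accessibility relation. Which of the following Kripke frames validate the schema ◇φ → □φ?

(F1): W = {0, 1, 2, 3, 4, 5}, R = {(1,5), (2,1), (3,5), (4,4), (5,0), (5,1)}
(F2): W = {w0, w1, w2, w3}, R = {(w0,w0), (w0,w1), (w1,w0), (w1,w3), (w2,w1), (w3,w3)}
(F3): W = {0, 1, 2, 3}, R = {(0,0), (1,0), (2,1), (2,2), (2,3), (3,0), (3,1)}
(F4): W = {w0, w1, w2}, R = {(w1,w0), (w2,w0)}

(F4)

Frame correspondent (Sahlqvist): ∀x ∀y ∀z (Rxy ∧ Rxz → y = z) — i.e. partial functionality.
(F1): fails — 5 sees both 0 and 1.
(F2): fails — w0 sees both w0 and w1.
(F3): fails — 2 sees both 1 and 2.
(F4): satisfies the condition.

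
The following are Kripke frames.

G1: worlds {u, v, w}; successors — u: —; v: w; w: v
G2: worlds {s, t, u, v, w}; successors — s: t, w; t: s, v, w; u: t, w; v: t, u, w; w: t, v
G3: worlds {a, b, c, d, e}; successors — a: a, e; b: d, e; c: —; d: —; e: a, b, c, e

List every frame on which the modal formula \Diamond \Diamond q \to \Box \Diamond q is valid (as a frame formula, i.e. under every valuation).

The schema corresponds to a generalized confluence (Geach) condition: \forall x \forall y \forall z ((x R^2 y \wedge xRz) \to \exists w (y = w \wedge zRw)).
G1: holds.
G2: fails — sR²s, sRw but no w* with s=w* and wRw*.
G3: fails — aR²b, aRa but no w with b=w and aRw.

G1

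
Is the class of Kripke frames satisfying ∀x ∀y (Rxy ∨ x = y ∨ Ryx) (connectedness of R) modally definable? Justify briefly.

If a class were modally definable it would be closed under disjoint unions (Goldblatt–Thomason).
Take 4 disjoint single-world reflexive frames: each is trivially connected, but their disjoint union has 4 worlds with no edge between distinct components, so it is not connected.
Hence connectedness of R is not modally definable.

No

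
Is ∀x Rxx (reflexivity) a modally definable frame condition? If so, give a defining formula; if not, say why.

This is a Sahlqvist condition; the T axiom □q → q defines it.
Suppose □q→q is valid. At any x set V(q)={w : Rxw}. Then □q holds at x, so q holds at x, i.e. Rxx.

Yes — defined by □q → q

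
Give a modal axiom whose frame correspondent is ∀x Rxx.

□r → r

The condition is reflexivity. The T schema □r → r defines it.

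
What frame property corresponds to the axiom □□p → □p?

Density

Suppose □□p→□p is valid. Take Rxy and set V(p)={w : xR²w}. Then □□p at x, so □p at x, so p at y, i.e. ∃z(Rxz∧Rzy).
Conversely, on a frame with density the schema holds at every world under every valuation.
So the correspondent is density.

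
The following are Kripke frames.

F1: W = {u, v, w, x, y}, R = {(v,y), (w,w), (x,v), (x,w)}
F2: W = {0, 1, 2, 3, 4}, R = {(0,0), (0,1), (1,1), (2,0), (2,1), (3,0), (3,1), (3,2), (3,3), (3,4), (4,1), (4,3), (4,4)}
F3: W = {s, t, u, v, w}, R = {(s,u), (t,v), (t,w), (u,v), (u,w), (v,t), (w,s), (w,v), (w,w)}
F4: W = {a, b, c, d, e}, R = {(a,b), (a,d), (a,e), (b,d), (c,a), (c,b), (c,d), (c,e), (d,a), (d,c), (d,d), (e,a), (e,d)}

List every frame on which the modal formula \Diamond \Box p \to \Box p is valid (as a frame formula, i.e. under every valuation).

none

Frame correspondent (Sahlqvist): \forall x \forall y \forall z (Rxy \wedge Rxz \to Ryz) — i.e. the Euclidean property.
F1: fails — Rvy and Rvy but not Ryy.
F2: fails — R01 and R00 but not R10.
F3: fails — Rsu and Rsu but not Ruu.
F4: fails — Rab and Rab but not Rbb.
Valid on no frame.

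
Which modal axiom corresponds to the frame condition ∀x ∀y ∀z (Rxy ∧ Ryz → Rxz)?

□p → □□p

The condition is transitivity. The 4 schema □p → □□p defines it.
Suppose □p→□□p is valid. Take Rxy, Ryz and set V(p)={w : Rxw}. Then □p at x, so □□p at x, so □p at y, so p at z, i.e. Rxz.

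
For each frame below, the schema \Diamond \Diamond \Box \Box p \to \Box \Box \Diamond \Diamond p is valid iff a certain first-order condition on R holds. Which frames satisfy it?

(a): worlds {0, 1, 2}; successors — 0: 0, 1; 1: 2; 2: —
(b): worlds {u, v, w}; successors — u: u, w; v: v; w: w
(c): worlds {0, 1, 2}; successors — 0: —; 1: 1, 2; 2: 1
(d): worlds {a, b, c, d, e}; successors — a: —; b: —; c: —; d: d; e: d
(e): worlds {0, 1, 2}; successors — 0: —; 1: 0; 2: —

This is the axiom for a generalized confluence (Geach) condition; its first-order frame correspondent is \forall x \forall y \forall z ((x R^2 y \wedge x R^2 z) \to \exists w (y R^2 w \wedge z R^2 w)).
(a): fails — 0R²0, 0R²1 but no w with 0R²w and 1R²w.
(b): holds.
(c): holds.
(d): holds.
(e): holds.
Valid on: (b), (c), (d), (e).

(b), (c), (d), (e)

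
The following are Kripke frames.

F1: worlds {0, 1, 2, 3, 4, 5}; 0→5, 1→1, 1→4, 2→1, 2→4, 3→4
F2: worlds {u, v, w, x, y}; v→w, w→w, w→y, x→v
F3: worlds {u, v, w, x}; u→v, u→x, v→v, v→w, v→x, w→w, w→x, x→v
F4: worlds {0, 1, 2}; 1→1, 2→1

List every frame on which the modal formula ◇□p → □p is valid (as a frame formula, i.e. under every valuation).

F4

Frame correspondent (Sahlqvist): ∀x ∀y ∀z (Rxy ∧ Rxz → Ryz) — i.e. the Euclidean property.
F1: fails — R05 and R05 but not R55.
F2: fails — Rwy and Rww but not Ryw.
F3: fails — Rux and Rux but not Rxx.
F4: holds.
Valid on: F4.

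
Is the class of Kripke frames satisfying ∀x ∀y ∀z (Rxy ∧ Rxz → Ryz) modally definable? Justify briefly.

Yes, by ◇p → □◇p

Yes: it is the Euclidean property, defined by the 5 schema ◇p → □◇p.
Suppose ◇p→□◇p is valid. Take Rxy, Rxz and set V(p)={y}. Then ◇p at x, so □◇p at x, so ◇p at z, so some w with Rzw has p; w=y, i.e. Rzy. By symmetry of the argument, Ryz.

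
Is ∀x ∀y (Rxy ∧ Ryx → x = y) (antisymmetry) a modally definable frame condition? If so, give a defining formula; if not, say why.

Not modally definable

Modal frame validity is preserved under surjective bounded morphisms.
The 8-cycle (worlds 0,1,2,3,4,5,6,7 with 0→1→2→3→4→5→6→7→0) is antisymmetric. Sending even-indexed worlds to • and odd-indexed worlds to ∘ is a surjective bounded morphism onto the two-world frame with •↔∘, which is not antisymmetric.
So no modal formula (or set of formulas) defines exactly the antisymmetric frames.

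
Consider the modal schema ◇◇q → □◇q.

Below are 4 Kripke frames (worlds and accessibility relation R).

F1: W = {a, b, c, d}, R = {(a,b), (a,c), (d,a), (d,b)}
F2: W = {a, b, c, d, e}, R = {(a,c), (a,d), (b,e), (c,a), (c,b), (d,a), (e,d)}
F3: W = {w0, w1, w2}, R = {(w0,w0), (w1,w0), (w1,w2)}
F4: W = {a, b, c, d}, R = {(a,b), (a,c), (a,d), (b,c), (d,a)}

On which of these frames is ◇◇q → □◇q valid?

The schema corresponds to a generalized confluence (Geach) condition: ∀x ∀y ∀z ((xR²y ∧ xRz) → ∃w (y = w ∧ zRw)).
F1: fails — dR²b, dRb but no w with b=w and bRw.
F2: fails — aR²b, aRd but no w with b=w and dRw.
F3: fails — w1R²w0, w1Rw2 but no w with w0=w and w2Rw.
F4: fails — aR²a, aRb but no w with a=w and bRw.

none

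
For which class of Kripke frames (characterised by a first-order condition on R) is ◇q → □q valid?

partial functionality

Suppose ◇q→□q is valid. Take Rxy, Rxz and set V(q)={y}. Then ◇q at x, so □q at x, so q at z, i.e. z=y.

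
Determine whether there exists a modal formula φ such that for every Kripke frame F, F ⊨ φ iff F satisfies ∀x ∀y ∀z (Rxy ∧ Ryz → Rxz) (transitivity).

Yes: it is transitivity, defined by the 4 schema □r → □□r.
Suppose □r→□□r is valid. Take Rxy, Ryz and set V(r)={w : Rxw}. Then □r at x, so □□r at x, so □r at y, so r at z, i.e. Rxz.

Yes, by □r → □□r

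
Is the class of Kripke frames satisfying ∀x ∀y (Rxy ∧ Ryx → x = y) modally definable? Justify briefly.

No

Modal frame validity is preserved under surjective bounded morphisms.
The 6-cycle (worlds w0,w1,w2,w3,w4,w5 with w0→w1→w2→w3→w4→w5→w0) is antisymmetric. Sending even-indexed worlds to a and odd-indexed worlds to b is a surjective bounded morphism onto the two-world frame with a↔b, which is not antisymmetric.
Hence antisymmetry is not modally definable.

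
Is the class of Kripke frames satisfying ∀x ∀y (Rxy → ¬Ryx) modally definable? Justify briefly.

Modal frame validity is preserved under surjective bounded morphisms.
The 3-cycle (worlds s,t,u with s→t→u→s) is asymmetric. Mapping every world to a single reflexive point • is a surjective bounded morphism, and the reflexive point is not asymmetric (R•• but asymmetry requires ¬R••).
So the class is not modally definable.

No — not modally definable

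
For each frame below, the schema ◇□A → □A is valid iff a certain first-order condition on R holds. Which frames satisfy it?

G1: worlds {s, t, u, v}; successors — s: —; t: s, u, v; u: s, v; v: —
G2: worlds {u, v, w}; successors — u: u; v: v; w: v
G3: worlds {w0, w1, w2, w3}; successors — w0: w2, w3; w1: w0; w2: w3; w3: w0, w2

This is the axiom for the Euclidean property; its first-order frame correspondent is ∀x ∀y ∀z (Rxy ∧ Rxz → Ryz).
G1: fails — Rtv and Rtv but not Rvv.
G2: holds.
G3: fails — Rw0w2 and Rw0w2 but not Rw2w2.

G2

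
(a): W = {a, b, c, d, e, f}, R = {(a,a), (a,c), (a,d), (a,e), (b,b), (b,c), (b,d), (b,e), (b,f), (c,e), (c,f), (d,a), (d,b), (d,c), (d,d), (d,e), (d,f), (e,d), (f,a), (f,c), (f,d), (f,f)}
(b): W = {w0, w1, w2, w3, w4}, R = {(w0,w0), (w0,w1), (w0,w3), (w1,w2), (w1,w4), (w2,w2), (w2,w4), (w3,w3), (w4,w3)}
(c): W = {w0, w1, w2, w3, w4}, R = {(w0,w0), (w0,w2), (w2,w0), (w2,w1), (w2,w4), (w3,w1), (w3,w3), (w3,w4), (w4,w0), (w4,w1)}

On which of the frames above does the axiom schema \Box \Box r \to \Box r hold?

Frame correspondent (Sahlqvist): \forall x \forall y (Rxy \to \exists z (Rxz \wedge Rzy)) — i.e. density.
(a): fails — Rce but no z with Rcz and Rze.
(b): condition met.
(c): fails — Rw2w4 but no z with Rw2z and Rzw4.

(b)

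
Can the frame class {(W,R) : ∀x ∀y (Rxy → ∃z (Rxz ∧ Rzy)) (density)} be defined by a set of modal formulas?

This is a Sahlqvist condition; the C4 axiom □□r → □r defines it.
Suppose □□r→□r is valid. Take Rxy and set V(r)={w : xR²w}. Then □□r at x, so □r at x, so r at y, i.e. ∃z(Rxz∧Rzy).

Yes, by □□r → □r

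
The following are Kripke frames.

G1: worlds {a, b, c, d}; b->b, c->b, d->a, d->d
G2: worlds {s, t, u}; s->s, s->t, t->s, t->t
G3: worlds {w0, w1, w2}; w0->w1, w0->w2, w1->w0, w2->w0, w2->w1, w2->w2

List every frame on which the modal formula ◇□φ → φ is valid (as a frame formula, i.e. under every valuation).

G2

This is the axiom for symmetry; its first-order frame correspondent is ∀x ∀y (Rxy → Ryx).
G1: fails — Rcb but not Rbc.
G2: satisfies the condition.
G3: fails — Rw2w1 but not Rw1w2.
Valid on: G2.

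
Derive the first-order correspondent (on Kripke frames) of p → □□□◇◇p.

This is a Sahlqvist (Geach-type) schema ◇^0□^0p → □^3◇^2p.
First-order correspondent: ∀x ∀z (xR³z → ∃w (x = w ∧ zR²w)).

∀x ∀z (xR³z → ∃w (x = w ∧ zR²w))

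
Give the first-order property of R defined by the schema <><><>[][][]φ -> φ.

This is a Sahlqvist (Geach-type) schema ◇^3□^3φ → □^0◇^0φ.
Minimal-valuation argument: fix x; take any y with xR^3y and any z with xR^0z. Set V(φ) to the set of worlds R-reachable from y in exactly 3 steps. Then □^3φ holds at y, so the antecedent holds at x; validity forces ◇^0φ at z, giving a w with zR^0w and yR^3w.
First-order correspondent: forall x forall y (x R^3 y -> exists w (y R^3 w & x = w)).

forall x forall y (x R^3 y -> exists w (y R^3 w & x = w))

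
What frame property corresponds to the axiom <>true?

This is a form of the D axiom.
It corresponds to seriality: forall x exists y Rxy.

Seriality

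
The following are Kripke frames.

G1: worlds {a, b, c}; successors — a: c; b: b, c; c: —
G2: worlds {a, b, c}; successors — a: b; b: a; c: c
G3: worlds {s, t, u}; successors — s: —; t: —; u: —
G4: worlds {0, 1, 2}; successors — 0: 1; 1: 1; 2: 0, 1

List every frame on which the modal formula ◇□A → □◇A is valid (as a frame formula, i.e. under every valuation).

The schema corresponds to convergence: ∀x ∀y ∀z (Rxy ∧ Rxz → ∃w (Ryw ∧ Rzw)).
G1: fails — Rac and Rac but c and c have no common successor.
G2: ✓.
G3: ✓.
G4: ✓.
Valid on: G2, G3, G4.

G2, G3, G4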